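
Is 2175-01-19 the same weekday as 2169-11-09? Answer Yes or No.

Yes

From Nov 9, 2169 to Jan 19, 2175 is 1897 days.
1897 mod 7 = 0, so they are the same weekday.
(Nov 9, 2169 is a Thursday; Jan 19, 2175 is a Thursday.)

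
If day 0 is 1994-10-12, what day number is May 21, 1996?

587

Oct 12, 1994 → Oct 12, 1995: 365 days.
Oct 12, 1995 → Nov 12, 1995: 31 days (October has 31).
Nov 12, 1995 → Dec 12, 1995: 30 days (November has 30).
Dec 12, 1995 → Jan 12, 1996: 31 days (December has 31).
Jan 12, 1996 → Feb 12, 1996: 31 days (January has 31).
Feb 12, 1996 → Mar 12, 1996: 29 days (February has 29).
Mar 12, 1996 → Apr 12, 1996: 31 days (March has 31).
Apr 12, 1996 → May 12, 1996: 30 days (April has 30).
May 12, 1996 → May 21, 1996: 9 days.
Total: 587 days.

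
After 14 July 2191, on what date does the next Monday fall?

Jul 14, 2191 is a Thursday.
From Thursday to the next Monday is 4 days.
Jul 14, 2191 + 4 = Jul 18, 2191.

July 18, 2191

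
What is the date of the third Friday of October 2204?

October 19, 2204

October 1, 2204 is a Monday.
The first Friday is therefore October 5 (4 days later).
The third Friday is 5 + 2×7 = October 19.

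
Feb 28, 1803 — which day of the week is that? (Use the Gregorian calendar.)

Doomsday rule: the anchor day for the 1800s is Friday. For year 03: 3÷12 = 0 r 3, and 3÷4 = 0, so 0+3+0 = 3.
Friday + 3 ≡ Monday — that's 1803's doomsday.
In February the doomsday date is Feb 28 (1803 is not a leap year).
Feb 28 is the doomsday itself: Monday.

Monday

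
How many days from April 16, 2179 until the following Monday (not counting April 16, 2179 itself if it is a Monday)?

3

Apr 16, 2179 is a Friday.
From Friday to the next Monday is 3 days.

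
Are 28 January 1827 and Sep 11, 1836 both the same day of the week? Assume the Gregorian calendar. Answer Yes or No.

From Jan 28, 1827 to Sep 11, 1836 is 3514 days.
3514 mod 7 = 0, so they are the same weekday.
(Jan 28, 1827 is a Sunday; Sep 11, 1836 is a Sunday.)

Yes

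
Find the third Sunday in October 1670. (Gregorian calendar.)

October 19, 1670

October 1, 1670 is a Wednesday.
The first Sunday is therefore October 5 (4 days later).
The third Sunday is 5 + 2×7 = October 19.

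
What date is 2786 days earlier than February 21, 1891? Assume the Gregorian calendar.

−365 (one year) → Feb 21, 1890 (2421 left).
−365 (one year) → Feb 21, 1889 (2056 left).
−366 (one year; includes Feb 29, 1888) → Feb 21, 1888 (1690 left).
−365 (one year) → Feb 21, 1887 (1325 left).
−365 (one year) → Feb 21, 1886 (960 left).
−365 (one year) → Feb 21, 1885 (595 left).
−366 (one year; includes Feb 29, 1884) → Feb 21, 1884 (229 left).
−21 → Jan 31, 1884 (end of Jan, 31 days; 208 left).
−31 → Dec 31, 1883 (end of Dec, 31 days; 177 left).
−31 → Nov 30, 1883 (end of Nov, 30 days; 146 left).
−30 → Oct 31, 1883 (end of Oct, 31 days; 116 left).
−31 → Sep 30, 1883 (end of Sep, 30 days; 85 left).
−30 → Aug 31, 1883 (end of Aug, 31 days; 55 left).
−31 → Jul 31, 1883 (end of Jul, 31 days; 24 left).
−24 → Jul 7, 1883.

July 7, 1883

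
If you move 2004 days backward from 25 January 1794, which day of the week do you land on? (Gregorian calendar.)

First find the weekday of Jan 25, 1794. Doomsday rule: the anchor day for the 1700s is Sunday. For year 94: 94÷12 = 7 r 10, and 10÷4 = 2, so 7+10+2 = 19.
Sunday + 19 ≡ Friday — that's 1794's doomsday.
In January the doomsday date is Jan 3 (1794 is not a leap year).
Jan 25 is 22 days after Jan 3; 22 mod 7 = 1, so Friday + 1 = Saturday.
2004 mod 7 = 2, so 2004 days before a Saturday is Saturday − 2 = Thursday.

Thursday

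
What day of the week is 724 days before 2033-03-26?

Wednesday

First find the weekday of Mar 26, 2033. Doomsday rule: the anchor day for the 2000s is Tuesday. For year 33: 33÷12 = 2 r 9, and 9÷4 = 2, so 2+9+2 = 13.
Tuesday + 13 ≡ Monday — that's 2033's doomsday.
In March the doomsday date is Mar 14.
Mar 26 is 12 days after Mar 14; 12 mod 7 = 5, so Monday + 5 = Saturday.
724 mod 7 = 3, so 724 days before a Saturday is Saturday − 3 = Wednesday.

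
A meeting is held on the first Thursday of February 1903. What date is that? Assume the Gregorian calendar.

February 5, 1903

February 1, 1903 is a Sunday.
The first Thursday is therefore February 5 (4 days later).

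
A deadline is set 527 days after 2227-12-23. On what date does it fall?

+366 (one year; includes Feb 29, 2228) → Dec 23, 2228 (161 left).
Dec has 31 days: +9 → Jan 1, 2229 (152 left).
Jan has 31 days: +31 → Feb 1, 2229 (121 left).
Feb has 28 days: +28 → Mar 1, 2229 (93 left).
Mar has 31 days: +31 → Apr 1, 2229 (62 left).
Apr has 30 days: +30 → May 1, 2229 (32 left).
May has 31 days: +31 → Jun 1, 2229 (1 left).
+1 → Jun 2, 2229.

June 2, 2229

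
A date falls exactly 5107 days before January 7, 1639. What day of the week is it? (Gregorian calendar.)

Jan 7, 1639 is a Friday.
5107 mod 7 = 4, so 5107 days before a Friday is Friday − 4 = Monday.

Monday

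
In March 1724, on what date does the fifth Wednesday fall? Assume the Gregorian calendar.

March 1, 1724 is a Wednesday.
The first Wednesday is therefore March 1 (same day).
The fifth Wednesday is 1 + 4×7 = March 29.

March 29, 1724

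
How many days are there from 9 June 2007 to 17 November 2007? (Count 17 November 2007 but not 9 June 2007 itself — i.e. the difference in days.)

161

Jun 9, 2007 → Jul 9, 2007: 30 days (June has 30).
Jul 9, 2007 → Aug 9, 2007: 31 days (July has 31).
Aug 9, 2007 → Sep 9, 2007: 31 days (August has 31).
Sep 9, 2007 → Oct 9, 2007: 30 days (September has 30).
Oct 9, 2007 → Nov 9, 2007: 31 days (October has 31).
Nov 9, 2007 → Nov 17, 2007: 8 days.
Total: 161 days.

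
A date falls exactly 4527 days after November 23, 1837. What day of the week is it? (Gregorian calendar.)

Tuesday

Nov 23, 1837 is a Thursday.
4527 mod 7 = 5, so 4527 days after a Thursday is Thursday + 5 = Tuesday.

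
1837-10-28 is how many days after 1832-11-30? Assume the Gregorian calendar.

Nov 30, 1832 → Nov 30, 1833: 365 days.
Nov 30, 1833 → Nov 30, 1834: 365 days.
Nov 30, 1834 → Nov 30, 1835: 365 days.
Nov 30, 1835 → Nov 30, 1836: 366 days (Feb 29, 1836 is in that span).
Nov 30, 1836 → Dec 30, 1836: 30 days (November has 30).
Dec 30, 1836 → Jan 30, 1837: 31 days (December has 31).
Jan 30, 1837 → Feb 28, 1837: 29 days (January has 31).
Feb 28, 1837 → Mar 28, 1837: 28 days (February has 28).
Mar 28, 1837 → Apr 28, 1837: 31 days (March has 31).
Apr 28, 1837 → May 28, 1837: 30 days (April has 30).
May 28, 1837 → Jun 28, 1837: 31 days (May has 31).
Jun 28, 1837 → Jul 28, 1837: 30 days (June has 30).
Jul 28, 1837 → Aug 28, 1837: 31 days (July has 31).
Aug 28, 1837 → Sep 28, 1837: 31 days (August has 31).
Sep 28, 1837 → Oct 28, 1837: 30 days.
Total: 1793 days.

1793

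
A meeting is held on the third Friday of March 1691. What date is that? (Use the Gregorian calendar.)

March 16, 1691

March 1, 1691 is a Thursday.
The first Friday is therefore March 2 (1 days later).
The third Friday is 2 + 2×7 = March 16.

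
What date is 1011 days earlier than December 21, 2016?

March 16, 2014

−366 (one year; includes Feb 29, 2016) → Dec 21, 2015 (645 left).
−365 (one year) → Dec 21, 2014 (280 left).
−21 → Nov 30, 2014 (end of Nov, 30 days; 259 left).
−30 → Oct 31, 2014 (end of Oct, 31 days; 229 left).
−31 → Sep 30, 2014 (end of Sep, 30 days; 198 left).
−30 → Aug 31, 2014 (end of Aug, 31 days; 168 left).
−31 → Jul 31, 2014 (end of Jul, 31 days; 137 left).
−31 → Jun 30, 2014 (end of Jun, 30 days; 106 left).
−30 → May 31, 2014 (end of May, 31 days; 76 left).
−31 → Apr 30, 2014 (end of Apr, 30 days; 45 left).
−30 → Mar 31, 2014 (end of Mar, 31 days; 15 left).
−15 → Mar 16, 2014.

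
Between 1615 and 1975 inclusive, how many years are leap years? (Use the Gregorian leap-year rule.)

Multiples of 4 in [1615,1975]: 90.
Of those, multiples of 100: 3 (not leap unless ÷400).
Multiples of 400: 0.
Leap years = 90 − 3 + 0 = 87.

87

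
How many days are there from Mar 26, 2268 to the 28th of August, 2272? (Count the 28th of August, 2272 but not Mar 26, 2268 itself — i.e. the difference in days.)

1616

Mar 26, 2268 → Mar 26, 2269: 365 days.
Mar 26, 2269 → Mar 26, 2270: 365 days.
Mar 26, 2270 → Mar 26, 2271: 365 days.
Mar 26, 2271 → Mar 26, 2272: 366 days (Feb 29, 2272 is in that span).
Mar 26, 2272 → Apr 26, 2272: 31 days (March has 31).
Apr 26, 2272 → May 26, 2272: 30 days (April has 30).
May 26, 2272 → Jun 26, 2272: 31 days (May has 31).
Jun 26, 2272 → Jul 26, 2272: 30 days (June has 30).
Jul 26, 2272 → Aug 26, 2272: 31 days (July has 31).
Aug 26, 2272 → Aug 28, 2272: 2 days.
Total: 1616 days.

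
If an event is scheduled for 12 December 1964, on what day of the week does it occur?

Saturday

Doomsday rule: the anchor day for the 1900s is Wednesday. For year 64: 64÷12 = 5 r 4, and 4÷4 = 1, so 5+4+1 = 10.
Wednesday + 10 ≡ Saturday — that's 1964's doomsday.
In December the doomsday date is Dec 12.
Dec 12 is the doomsday itself: Saturday.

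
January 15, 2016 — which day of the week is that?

Friday

January 1, 2016 is a Friday.
Jan 1, 2016 → Jan 15, 2016: 14 days.
Total: 14 days.
14 mod 7 = 0, so Friday + 0 = Friday.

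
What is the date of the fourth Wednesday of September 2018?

September 26, 2018

September 1, 2018 is a Saturday.
The first Wednesday is therefore September 5 (4 days later).
The fourth Wednesday is 5 + 3×7 = September 26.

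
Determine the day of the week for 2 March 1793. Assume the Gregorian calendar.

Saturday

Doomsday rule: the anchor day for the 1700s is Sunday. For year 93: 93÷12 = 7 r 9, and 9÷4 = 2, so 7+9+2 = 18.
Sunday + 18 ≡ Thursday — that's 1793's doomsday.
In March the doomsday date is Mar 14.
Mar 2 is 12 days before Mar 14; 12 mod 7 = 5, so Thursday − 5 = Saturday.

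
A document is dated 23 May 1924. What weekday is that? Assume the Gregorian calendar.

Doomsday rule: the anchor day for the 1900s is Wednesday. For year 24: 24÷12 = 2 r 0, and 0÷4 = 0, so 2+0+0 = 2.
Wednesday + 2 ≡ Friday — that's 1924's doomsday.
In May the doomsday date is May 9.
May 23 is 14 days after May 9; 14 mod 7 = 0, so Friday + 0 = Friday.

Friday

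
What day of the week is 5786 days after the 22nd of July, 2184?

First find the weekday of Jul 22, 2184. Doomsday rule: the anchor day for the 2100s is Sunday. For year 84: 84÷12 = 7 r 0, and 0÷4 = 0, so 7+0+0 = 7.
Sunday + 7 ≡ Sunday — that's 2184's doomsday.
In July the doomsday date is Jul 11.
Jul 22 is 11 days after Jul 11; 11 mod 7 = 4, so Sunday + 4 = Thursday.
5786 mod 7 = 4, so 5786 days after a Thursday is Thursday + 4 = Monday.

Monday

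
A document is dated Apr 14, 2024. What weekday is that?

Doomsday rule: the anchor day for the 2000s is Tuesday. For year 24: 24÷12 = 2 r 0, and 0÷4 = 0, so 2+0+0 = 2.
Tuesday + 2 ≡ Thursday — that's 2024's doomsday.
In April the doomsday date is Apr 4.
Apr 14 is 10 days after Apr 4; 10 mod 7 = 3, so Thursday + 3 = Sunday.

Sunday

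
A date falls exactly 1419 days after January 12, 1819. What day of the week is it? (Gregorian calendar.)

Sunday

First find the weekday of Jan 12, 1819. Doomsday rule: the anchor day for the 1800s is Friday. For year 19: 19÷12 = 1 r 7, and 7÷4 = 1, so 1+7+1 = 9.
Friday + 9 ≡ Sunday — that's 1819's doomsday.
In January the doomsday date is Jan 3 (1819 is not a leap year).
Jan 12 is 9 days after Jan 3; 9 mod 7 = 2, so Sunday + 2 = Tuesday.
1419 mod 7 = 5, so 1419 days after a Tuesday is Tuesday + 5 = Sunday.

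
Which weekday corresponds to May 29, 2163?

Doomsday rule: the anchor day for the 2100s is Sunday. For year 63: 63÷12 = 5 r 3, and 3÷4 = 0, so 5+3+0 = 8.
Sunday + 8 ≡ Monday — that's 2163's doomsday.
In May the doomsday date is May 9.
May 29 is 20 days after May 9; 20 mod 7 = 6, so Monday + 6 = Sunday.

Sunday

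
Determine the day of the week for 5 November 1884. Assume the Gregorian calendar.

Wednesday

Doomsday rule: the anchor day for the 1800s is Friday. For year 84: 84÷12 = 7 r 0, and 0÷4 = 0, so 7+0+0 = 7.
Friday + 7 ≡ Friday — that's 1884's doomsday.
In November the doomsday date is Nov 7.
Nov 5 is 2 days before Nov 7; 2 mod 7 = 2, so Friday − 2 = Wednesday.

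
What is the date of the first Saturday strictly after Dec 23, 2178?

Dec 23, 2178 is a Wednesday.
From Wednesday to the next Saturday is 3 days.
Dec 23, 2178 + 3 = Dec 26, 2178.

December 26, 2178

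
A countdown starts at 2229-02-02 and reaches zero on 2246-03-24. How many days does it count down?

6259

Feb 2, 2229 → Feb 2, 2230: 365 days.
Feb 2, 2230 → Feb 2, 2231: 365 days.
Feb 2, 2231 → Feb 2, 2232: 365 days.
Feb 2, 2232 → Feb 2, 2233: 366 days (Feb 29, 2232 is in that span).
Feb 2, 2233 → Feb 2, 2234: 365 days.
Feb 2, 2234 → Feb 2, 2235: 365 days.
Feb 2, 2235 → Feb 2, 2236: 365 days.
Feb 2, 2236 → Feb 2, 2237: 366 days (Feb 29, 2236 is in that span).
Feb 2, 2237 → Feb 2, 2238: 365 days.
Feb 2, 2238 → Feb 2, 2239: 365 days.
Feb 2, 2239 → Feb 2, 2240: 365 days.
Feb 2, 2240 → Feb 2, 2241: 366 days (Feb 29, 2240 is in that span).
Feb 2, 2241 → Feb 2, 2242: 365 days.
Feb 2, 2242 → Feb 2, 2243: 365 days.
Feb 2, 2243 → Feb 2, 2244: 365 days.
Feb 2, 2244 → Feb 2, 2245: 366 days (Feb 29, 2244 is in that span).
Feb 2, 2245 → Feb 2, 2246: 365 days.
Feb 2, 2246 → Mar 2, 2246: 28 days (February has 28).
Mar 2, 2246 → Mar 24, 2246: 22 days.
Total: 6259 days.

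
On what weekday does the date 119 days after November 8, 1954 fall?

Monday

Nov 8, 1954 is a Monday.
119 mod 7 = 0, so 119 days after a Monday is Monday + 0 = Monday.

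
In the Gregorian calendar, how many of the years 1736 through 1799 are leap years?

16

Multiples of 4 in [1736,1799]: 16.
Of those, multiples of 100: 0 (not leap unless ÷400).
Multiples of 400: 0.
Leap years = 16 − 0 + 0 = 16.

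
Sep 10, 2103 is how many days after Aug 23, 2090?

4765

Aug 23, 2090 → Aug 23, 2091: 365 days.
Aug 23, 2091 → Aug 23, 2092: 366 days (Feb 29, 2092 is in that span).
Aug 23, 2092 → Aug 23, 2093: 365 days.
Aug 23, 2093 → Aug 23, 2094: 365 days.
Aug 23, 2094 → Aug 23, 2095: 365 days.
Aug 23, 2095 → Aug 23, 2096: 366 days (Feb 29, 2096 is in that span).
Aug 23, 2096 → Aug 23, 2097: 365 days.
Aug 23, 2097 → Aug 23, 2098: 365 days.
Aug 23, 2098 → Aug 23, 2099: 365 days.
Aug 23, 2099 → Aug 23, 2100: 365 days.
Aug 23, 2100 → Aug 23, 2101: 365 days.
Aug 23, 2101 → Aug 23, 2102: 365 days.
Aug 23, 2102 → Sep 23, 2102: 31 days (August has 31).
Sep 23, 2102 → Oct 23, 2102: 30 days (September has 30).
Oct 23, 2102 → Nov 23, 2102: 31 days (October has 31).
Nov 23, 2102 → Dec 23, 2102: 30 days (November has 30).
Dec 23, 2102 → Jan 23, 2103: 31 days (December has 31).
Jan 23, 2103 → Feb 23, 2103: 31 days (January has 31).
Feb 23, 2103 → Mar 23, 2103: 28 days (February has 28).
Mar 23, 2103 → Apr 23, 2103: 31 days (March has 31).
Apr 23, 2103 → May 23, 2103: 30 days (April has 30).
May 23, 2103 → Jun 23, 2103: 31 days (May has 31).
Jun 23, 2103 → Jul 23, 2103: 30 days (June has 30).
Jul 23, 2103 → Aug 23, 2103: 31 days (July has 31).
Aug 23, 2103 → Sep 10, 2103: 18 days.
Total: 4765 days.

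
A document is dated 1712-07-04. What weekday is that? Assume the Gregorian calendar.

Doomsday rule: the anchor day for the 1700s is Sunday. For year 12: 12÷12 = 1 r 0, and 0÷4 = 0, so 1+0+0 = 1.
Sunday + 1 ≡ Monday — that's 1712's doomsday.
In July the doomsday date is Jul 11.
Jul 4 is 7 days before Jul 11; 7 mod 7 = 0, so Monday − 0 = Monday.

Monday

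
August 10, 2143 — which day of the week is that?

Saturday

Doomsday rule: the anchor day for the 2100s is Sunday. For year 43: 43÷12 = 3 r 7, and 7÷4 = 1, so 3+7+1 = 11.
Sunday + 11 ≡ Thursday — that's 2143's doomsday.
In August the doomsday date is Aug 8.
Aug 10 is 2 days after Aug 8; 2 mod 7 = 2, so Thursday + 2 = Saturday.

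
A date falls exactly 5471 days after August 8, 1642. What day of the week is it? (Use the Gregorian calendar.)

First find the weekday of Aug 8, 1642. Doomsday rule: the anchor day for the 1600s is Tuesday. For year 42: 42÷12 = 3 r 6, and 6÷4 = 1, so 3+6+1 = 10.
Tuesday + 10 ≡ Friday — that's 1642's doomsday.
In August the doomsday date is Aug 8.
Aug 8 is the doomsday itself: Friday.
5471 mod 7 = 4, so 5471 days after a Friday is Friday + 4 = Tuesday.

Tuesday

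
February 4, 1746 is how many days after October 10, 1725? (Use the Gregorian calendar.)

Oct 10, 1725 → Oct 10, 1726: 365 days.
Oct 10, 1726 → Oct 10, 1727: 365 days.
Oct 10, 1727 → Oct 10, 1728: 366 days (Feb 29, 1728 is in that span).
Oct 10, 1728 → Oct 10, 1729: 365 days.
Oct 10, 1729 → Oct 10, 1730: 365 days.
Oct 10, 1730 → Oct 10, 1731: 365 days.
Oct 10, 1731 → Oct 10, 1732: 366 days (Feb 29, 1732 is in that span).
Oct 10, 1732 → Oct 10, 1733: 365 days.
Oct 10, 1733 → Oct 10, 1734: 365 days.
Oct 10, 1734 → Oct 10, 1735: 365 days.
Oct 10, 1735 → Oct 10, 1736: 366 days (Feb 29, 1736 is in that span).
Oct 10, 1736 → Oct 10, 1737: 365 days.
Oct 10, 1737 → Oct 10, 1738: 365 days.
Oct 10, 1738 → Oct 10, 1739: 365 days.
Oct 10, 1739 → Oct 10, 1740: 366 days (Feb 29, 1740 is in that span).
Oct 10, 1740 → Oct 10, 1741: 365 days.
Oct 10, 1741 → Oct 10, 1742: 365 days.
Oct 10, 1742 → Oct 10, 1743: 365 days.
Oct 10, 1743 → Oct 10, 1744: 366 days (Feb 29, 1744 is in that span).
Oct 10, 1744 → Oct 10, 1745: 365 days.
Oct 10, 1745 → Nov 10, 1745: 31 days (October has 31).
Nov 10, 1745 → Dec 10, 1745: 30 days (November has 30).
Dec 10, 1745 → Jan 10, 1746: 31 days (December has 31).
Jan 10, 1746 → Feb 4, 1746: 25 days.
Total: 7422 days.

7422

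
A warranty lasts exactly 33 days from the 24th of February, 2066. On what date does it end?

Feb has 28 days: +5 → Mar 1, 2066 (28 left).
+28 → Mar 29, 2066.

March 29, 2066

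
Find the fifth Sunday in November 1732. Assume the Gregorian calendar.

November 30, 1732

November 1, 1732 is a Saturday.
The first Sunday is therefore November 2 (1 days later).
The fifth Sunday is 2 + 4×7 = November 30.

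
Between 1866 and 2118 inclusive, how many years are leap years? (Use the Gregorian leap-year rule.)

61

Multiples of 4 in [1866,2118]: 63.
Of those, multiples of 100: 3 (not leap unless ÷400).
Multiples of 400: 1.
Leap years = 63 − 3 + 1 = 61.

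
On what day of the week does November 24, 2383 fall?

Doomsday rule: the anchor day for the 2300s is Wednesday. For year 83: 83÷12 = 6 r 11, and 11÷4 = 2, so 6+11+2 = 19.
Wednesday + 19 ≡ Monday — that's 2383's doomsday.
In November the doomsday date is Nov 7.
Nov 24 is 17 days after Nov 7; 17 mod 7 = 3, so Monday + 3 = Thursday.

Thursday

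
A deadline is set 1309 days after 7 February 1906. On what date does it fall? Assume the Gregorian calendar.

+365 (one year) → Feb 7, 1907 (944 left).
+365 (one year) → Feb 7, 1908 (579 left).
+366 (one year; includes Feb 29, 1908) → Feb 7, 1909 (213 left).
Feb has 28 days: +22 → Mar 1, 1909 (191 left).
Mar has 31 days: +31 → Apr 1, 1909 (160 left).
Apr has 30 days: +30 → May 1, 1909 (130 left).
May has 31 days: +31 → Jun 1, 1909 (99 left).
Jun has 30 days: +30 → Jul 1, 1909 (69 left).
Jul has 31 days: +31 → Aug 1, 1909 (38 left).
Aug has 31 days: +31 → Sep 1, 1909 (7 left).
+7 → Sep 8, 1909.

September 8, 1909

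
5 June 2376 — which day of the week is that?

Saturday

Doomsday rule: the anchor day for the 2300s is Wednesday. For year 76: 76÷12 = 6 r 4, and 4÷4 = 1, so 6+4+1 = 11.
Wednesday + 11 ≡ Sunday — that's 2376's doomsday.
In June the doomsday date is Jun 6.
Jun 5 is 1 day before Jun 6; 1 mod 7 = 1, so Sunday − 1 = Saturday.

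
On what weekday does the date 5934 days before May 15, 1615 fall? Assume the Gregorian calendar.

First find the weekday of May 15, 1615. Doomsday rule: the anchor day for the 1600s is Tuesday. For year 15: 15÷12 = 1 r 3, and 3÷4 = 0, so 1+3+0 = 4.
Tuesday + 4 ≡ Saturday — that's 1615's doomsday.
In May the doomsday date is May 9.
May 15 is 6 days after May 9; 6 mod 7 = 6, so Saturday + 6 = Friday.
5934 mod 7 = 5, so 5934 days before a Friday is Friday − 5 = Sunday.

Sunday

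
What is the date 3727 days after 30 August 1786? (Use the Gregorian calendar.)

November 12, 1796

+365 (one year) → Aug 30, 1787 (3362 left).
+366 (one year; includes Feb 29, 1788) → Aug 30, 1788 (2996 left).
+365 (one year) → Aug 30, 1789 (2631 left).
+365 (one year) → Aug 30, 1790 (2266 left).
+365 (one year) → Aug 30, 1791 (1901 left).
+366 (one year; includes Feb 29, 1792) → Aug 30, 1792 (1535 left).
+365 (one year) → Aug 30, 1793 (1170 left).
+365 (one year) → Aug 30, 1794 (805 left).
+365 (one year) → Aug 30, 1795 (440 left).
+366 (one year; includes Feb 29, 1796) → Aug 30, 1796 (74 left).
Aug has 31 days: +2 → Sep 1, 1796 (72 left).
Sep has 30 days: +30 → Oct 1, 1796 (42 left).
Oct has 31 days: +31 → Nov 1, 1796 (11 left).
+11 → Nov 12, 1796.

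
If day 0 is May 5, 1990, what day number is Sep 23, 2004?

May 5, 1990 → May 5, 1991: 365 days.
May 5, 1991 → May 5, 1992: 366 days (Feb 29, 1992 is in that span).
May 5, 1992 → May 5, 1993: 365 days.
May 5, 1993 → May 5, 1994: 365 days.
May 5, 1994 → May 5, 1995: 365 days.
May 5, 1995 → May 5, 1996: 366 days (Feb 29, 1996 is in that span).
May 5, 1996 → May 5, 1997: 365 days.
May 5, 1997 → May 5, 1998: 365 days.
May 5, 1998 → May 5, 1999: 365 days.
May 5, 1999 → May 5, 2000: 366 days (Feb 29, 2000 is in that span).
May 5, 2000 → May 5, 2001: 365 days.
May 5, 2001 → May 5, 2002: 365 days.
May 5, 2002 → May 5, 2003: 365 days.
May 5, 2003 → May 5, 2004: 366 days (Feb 29, 2004 is in that span).
May 5, 2004 → Jun 5, 2004: 31 days (May has 31).
Jun 5, 2004 → Jul 5, 2004: 30 days (June has 30).
Jul 5, 2004 → Aug 5, 2004: 31 days (July has 31).
Aug 5, 2004 → Sep 5, 2004: 31 days (August has 31).
Sep 5, 2004 → Sep 23, 2004: 18 days.
Total: 5255 days.

5255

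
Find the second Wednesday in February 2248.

February 1, 2248 is a Tuesday.
The first Wednesday is therefore February 2 (1 days later).
The second Wednesday is 2 + 1×7 = February 9.

February 9, 2248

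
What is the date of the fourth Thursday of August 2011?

August 25, 2011

August 1, 2011 is a Monday.
The first Thursday is therefore August 4 (3 days later).
The fourth Thursday is 4 + 3×7 = August 25.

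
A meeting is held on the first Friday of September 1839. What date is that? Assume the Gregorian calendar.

September 1, 1839 is a Sunday.
The first Friday is therefore September 6 (5 days later).

September 6, 1839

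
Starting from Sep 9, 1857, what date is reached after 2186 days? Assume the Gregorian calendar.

September 4, 1863

+365 (one year) → Sep 9, 1858 (1821 left).
+365 (one year) → Sep 9, 1859 (1456 left).
+366 (one year; includes Feb 29, 1860) → Sep 9, 1860 (1090 left).
+365 (one year) → Sep 9, 1861 (725 left).
+365 (one year) → Sep 9, 1862 (360 left).
Sep has 30 days: +22 → Oct 1, 1862 (338 left).
Oct has 31 days: +31 → Nov 1, 1862 (307 left).
Nov has 30 days: +30 → Dec 1, 1862 (277 left).
Dec has 31 days: +31 → Jan 1, 1863 (246 left).
Jan has 31 days: +31 → Feb 1, 1863 (215 left).
Feb has 28 days: +28 → Mar 1, 1863 (187 left).
Mar has 31 days: +31 → Apr 1, 1863 (156 left).
Apr has 30 days: +30 → May 1, 1863 (126 left).
May has 31 days: +31 → Jun 1, 1863 (95 left).
Jun has 30 days: +30 → Jul 1, 1863 (65 left).
Jul has 31 days: +31 → Aug 1, 1863 (34 left).
Aug has 31 days: +31 → Sep 1, 1863 (3 left).
+3 → Sep 4, 1863.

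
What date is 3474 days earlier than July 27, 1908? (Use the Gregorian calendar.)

−366 (one year; includes Feb 29, 1908) → Jul 27, 1907 (3108 left).
−365 (one year) → Jul 27, 1906 (2743 left).
−365 (one year) → Jul 27, 1905 (2378 left).
−365 (one year) → Jul 27, 1904 (2013 left).
−366 (one year; includes Feb 29, 1904) → Jul 27, 1903 (1647 left).
−365 (one year) → Jul 27, 1902 (1282 left).
−365 (one year) → Jul 27, 1901 (917 left).
−365 (one year) → Jul 27, 1900 (552 left).
−365 (one year) → Jul 27, 1899 (187 left).
−27 → Jun 30, 1899 (end of Jun, 30 days; 160 left).
−30 → May 31, 1899 (end of May, 31 days; 130 left).
−31 → Apr 30, 1899 (end of Apr, 30 days; 99 left).
−30 → Mar 31, 1899 (end of Mar, 31 days; 69 left).
−31 → Feb 28, 1899 (end of Feb, 28 days; 38 left).
−28 → Jan 31, 1899 (end of Jan, 31 days; 10 left).
−10 → Jan 21, 1899.

January 21, 1899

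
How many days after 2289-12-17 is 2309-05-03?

7076

Dec 17, 2289 → Dec 17, 2290: 365 days.
Dec 17, 2290 → Dec 17, 2291: 365 days.
Dec 17, 2291 → Dec 17, 2292: 366 days (Feb 29, 2292 is in that span).
Dec 17, 2292 → Dec 17, 2293: 365 days.
Dec 17, 2293 → Dec 17, 2294: 365 days.
Dec 17, 2294 → Dec 17, 2295: 365 days.
Dec 17, 2295 → Dec 17, 2296: 366 days (Feb 29, 2296 is in that span).
Dec 17, 2296 → Dec 17, 2297: 365 days.
Dec 17, 2297 → Dec 17, 2298: 365 days.
Dec 17, 2298 → Dec 17, 2299: 365 days.
Dec 17, 2299 → Dec 17, 2300: 365 days.
Dec 17, 2300 → Dec 17, 2301: 365 days.
Dec 17, 2301 → Dec 17, 2302: 365 days.
Dec 17, 2302 → Dec 17, 2303: 365 days.
Dec 17, 2303 → Dec 17, 2304: 366 days (Feb 29, 2304 is in that span).
Dec 17, 2304 → Dec 17, 2305: 365 days.
Dec 17, 2305 → Dec 17, 2306: 365 days.
Dec 17, 2306 → Dec 17, 2307: 365 days.
Dec 17, 2307 → Dec 17, 2308: 366 days (Feb 29, 2308 is in that span).
Dec 17, 2308 → Jan 17, 2309: 31 days (December has 31).
Jan 17, 2309 → Feb 17, 2309: 31 days (January has 31).
Feb 17, 2309 → Mar 17, 2309: 28 days (February has 28).
Mar 17, 2309 → Apr 17, 2309: 31 days (March has 31).
Apr 17, 2309 → May 3, 2309: 16 days.
Total: 7076 days.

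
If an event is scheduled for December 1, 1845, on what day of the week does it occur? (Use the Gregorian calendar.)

Monday

Doomsday rule: the anchor day for the 1800s is Friday. For year 45: 45÷12 = 3 r 9, and 9÷4 = 2, so 3+9+2 = 14.
Friday + 14 ≡ Friday — that's 1845's doomsday.
In December the doomsday date is Dec 12.
Dec 1 is 11 days before Dec 12; 11 mod 7 = 4, so Friday − 4 = Monday.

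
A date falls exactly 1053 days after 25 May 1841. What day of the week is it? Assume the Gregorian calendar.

First find the weekday of May 25, 1841. Doomsday rule: the anchor day for the 1800s is Friday. For year 41: 41÷12 = 3 r 5, and 5÷4 = 1, so 3+5+1 = 9.
Friday + 9 ≡ Sunday — that's 1841's doomsday.
In May the doomsday date is May 9.
May 25 is 16 days after May 9; 16 mod 7 = 2, so Sunday + 2 = Tuesday.
1053 mod 7 = 3, so 1053 days after a Tuesday is Tuesday + 3 = Friday.

Friday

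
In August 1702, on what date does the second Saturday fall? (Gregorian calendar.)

August 12, 1702

August 1, 1702 is a Tuesday.
The first Saturday is therefore August 5 (4 days later).
The second Saturday is 5 + 1×7 = August 12.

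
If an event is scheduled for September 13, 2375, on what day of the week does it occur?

Doomsday rule: the anchor day for the 2300s is Wednesday. For year 75: 75÷12 = 6 r 3, and 3÷4 = 0, so 6+3+0 = 9.
Wednesday + 9 ≡ Friday — that's 2375's doomsday.
In September the doomsday date is Sep 5.
Sep 13 is 8 days after Sep 5; 8 mod 7 = 1, so Friday + 1 = Saturday.

Saturday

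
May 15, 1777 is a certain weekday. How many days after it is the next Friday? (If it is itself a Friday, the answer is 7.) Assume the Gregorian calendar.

May 15, 1777 is a Thursday.
From Thursday to the next Friday is 1 day.

1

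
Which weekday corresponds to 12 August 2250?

Monday

Doomsday rule: the anchor day for the 2200s is Friday. For year 50: 50÷12 = 4 r 2, and 2÷4 = 0, so 4+2+0 = 6.
Friday + 6 ≡ Thursday — that's 2250's doomsday.
In August the doomsday date is Aug 8.
Aug 12 is 4 days after Aug 8; 4 mod 7 = 4, so Thursday + 4 = Monday.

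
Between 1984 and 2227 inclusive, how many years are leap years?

59

Multiples of 4 in [1984,2227]: 61.
Of those, multiples of 100: 3 (not leap unless ÷400).
Multiples of 400: 1.
Leap years = 61 − 3 + 1 = 59.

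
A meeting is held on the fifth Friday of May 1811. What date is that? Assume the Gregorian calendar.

May 31, 1811

May 1, 1811 is a Wednesday.
The first Friday is therefore May 3 (2 days later).
The fifth Friday is 3 + 4×7 = May 31.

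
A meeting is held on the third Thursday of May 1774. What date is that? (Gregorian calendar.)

May 19, 1774

May 1, 1774 is a Sunday.
The first Thursday is therefore May 5 (4 days later).
The third Thursday is 5 + 2×7 = May 19.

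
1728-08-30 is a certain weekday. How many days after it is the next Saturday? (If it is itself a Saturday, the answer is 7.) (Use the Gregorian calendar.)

5

Aug 30, 1728 is a Monday.
From Monday to the next Saturday is 5 days.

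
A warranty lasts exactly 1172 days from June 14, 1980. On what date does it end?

August 30, 1983

+365 (one year) → Jun 14, 1981 (807 left).
+365 (one year) → Jun 14, 1982 (442 left).
+365 (one year) → Jun 14, 1983 (77 left).
Jun has 30 days: +17 → Jul 1, 1983 (60 left).
Jul has 31 days: +31 → Aug 1, 1983 (29 left).
+29 → Aug 30, 1983.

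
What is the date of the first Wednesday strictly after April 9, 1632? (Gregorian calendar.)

April 14, 1632

Apr 9, 1632 is a Friday.
From Friday to the next Wednesday is 5 days.
Apr 9, 1632 + 5 = Apr 14, 1632.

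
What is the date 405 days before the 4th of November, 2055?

September 25, 2054

−365 (one year) → Nov 4, 2054 (40 left).
−4 → Oct 31, 2054 (end of Oct, 31 days; 36 left).
−31 → Sep 30, 2054 (end of Sep, 30 days; 5 left).
−5 → Sep 25, 2054.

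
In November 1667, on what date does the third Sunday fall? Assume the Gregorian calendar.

November 1, 1667 is a Tuesday.
The first Sunday is therefore November 6 (5 days later).
The third Sunday is 6 + 2×7 = November 20.

November 20, 1667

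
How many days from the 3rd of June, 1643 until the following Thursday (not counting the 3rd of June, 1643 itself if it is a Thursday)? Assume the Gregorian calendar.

Jun 3, 1643 is a Wednesday.
From Wednesday to the next Thursday is 1 day.

1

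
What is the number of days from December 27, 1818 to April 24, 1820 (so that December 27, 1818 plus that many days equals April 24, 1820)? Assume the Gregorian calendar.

484

Dec 27, 1818 → Dec 27, 1819: 365 days.
Dec 27, 1819 → Jan 27, 1820: 31 days (December has 31).
Jan 27, 1820 → Feb 27, 1820: 31 days (January has 31).
Feb 27, 1820 → Mar 27, 1820: 29 days (February has 29).
Mar 27, 1820 → Apr 24, 1820: 28 days.
Total: 484 days.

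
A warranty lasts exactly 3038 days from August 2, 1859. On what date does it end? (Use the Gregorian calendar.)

November 26, 1867

+366 (one year; includes Feb 29, 1860) → Aug 2, 1860 (2672 left).
+365 (one year) → Aug 2, 1861 (2307 left).
+365 (one year) → Aug 2, 1862 (1942 left).
+365 (one year) → Aug 2, 1863 (1577 left).
+366 (one year; includes Feb 29, 1864) → Aug 2, 1864 (1211 left).
+365 (one year) → Aug 2, 1865 (846 left).
+365 (one year) → Aug 2, 1866 (481 left).
+365 (one year) → Aug 2, 1867 (116 left).
Aug has 31 days: +30 → Sep 1, 1867 (86 left).
Sep has 30 days: +30 → Oct 1, 1867 (56 left).
Oct has 31 days: +31 → Nov 1, 1867 (25 left).
+25 → Nov 26, 1867.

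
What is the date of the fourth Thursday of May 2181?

May 1, 2181 is a Tuesday.
The first Thursday is therefore May 3 (2 days later).
The fourth Thursday is 3 + 3×7 = May 24.

May 24, 2181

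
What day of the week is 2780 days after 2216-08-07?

First find the weekday of Aug 7, 2216. Doomsday rule: the anchor day for the 2200s is Friday. For year 16: 16÷12 = 1 r 4, and 4÷4 = 1, so 1+4+1 = 6.
Friday + 6 ≡ Thursday — that's 2216's doomsday.
In August the doomsday date is Aug 8.
Aug 7 is 1 day before Aug 8; 1 mod 7 = 1, so Thursday − 1 = Wednesday.
2780 mod 7 = 1, so 2780 days after a Wednesday is Wednesday + 1 = Thursday.

Thursday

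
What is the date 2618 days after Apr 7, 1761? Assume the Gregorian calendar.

+365 (one year) → Apr 7, 1762 (2253 left).
+365 (one year) → Apr 7, 1763 (1888 left).
+366 (one year; includes Feb 29, 1764) → Apr 7, 1764 (1522 left).
+365 (one year) → Apr 7, 1765 (1157 left).
+365 (one year) → Apr 7, 1766 (792 left).
+365 (one year) → Apr 7, 1767 (427 left).
+366 (one year; includes Feb 29, 1768) → Apr 7, 1768 (61 left).
Apr has 30 days: +24 → May 1, 1768 (37 left).
May has 31 days: +31 → Jun 1, 1768 (6 left).
+6 → Jun 7, 1768.

June 7, 1768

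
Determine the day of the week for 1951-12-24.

Doomsday rule: the anchor day for the 1900s is Wednesday. For year 51: 51÷12 = 4 r 3, and 3÷4 = 0, so 4+3+0 = 7.
Wednesday + 7 ≡ Wednesday — that's 1951's doomsday.
In December the doomsday date is Dec 12.
Dec 24 is 12 days after Dec 12; 12 mod 7 = 5, so Wednesday + 5 = Monday.

Monday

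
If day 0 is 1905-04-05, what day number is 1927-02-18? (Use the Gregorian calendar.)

7989

Apr 5, 1905 → Apr 5, 1906: 365 days.
Apr 5, 1906 → Apr 5, 1907: 365 days.
Apr 5, 1907 → Apr 5, 1908: 366 days (Feb 29, 1908 is in that span).
Apr 5, 1908 → Apr 5, 1909: 365 days.
Apr 5, 1909 → Apr 5, 1910: 365 days.
Apr 5, 1910 → Apr 5, 1911: 365 days.
Apr 5, 1911 → Apr 5, 1912: 366 days (Feb 29, 1912 is in that span).
Apr 5, 1912 → Apr 5, 1913: 365 days.
Apr 5, 1913 → Apr 5, 1914: 365 days.
Apr 5, 1914 → Apr 5, 1915: 365 days.
Apr 5, 1915 → Apr 5, 1916: 366 days (Feb 29, 1916 is in that span).
Apr 5, 1916 → Apr 5, 1917: 365 days.
Apr 5, 1917 → Apr 5, 1918: 365 days.
Apr 5, 1918 → Apr 5, 1919: 365 days.
Apr 5, 1919 → Apr 5, 1920: 366 days (Feb 29, 1920 is in that span).
Apr 5, 1920 → Apr 5, 1921: 365 days.
Apr 5, 1921 → Apr 5, 1922: 365 days.
Apr 5, 1922 → Apr 5, 1923: 365 days.
Apr 5, 1923 → Apr 5, 1924: 366 days (Feb 29, 1924 is in that span).
Apr 5, 1924 → Apr 5, 1925: 365 days.
Apr 5, 1925 → Apr 5, 1926: 365 days.
Apr 5, 1926 → May 5, 1926: 30 days (April has 30).
May 5, 1926 → Jun 5, 1926: 31 days (May has 31).
Jun 5, 1926 → Jul 5, 1926: 30 days (June has 30).
Jul 5, 1926 → Aug 5, 1926: 31 days (July has 31).
Aug 5, 1926 → Sep 5, 1926: 31 days (August has 31).
Sep 5, 1926 → Oct 5, 1926: 30 days (September has 30).
Oct 5, 1926 → Nov 5, 1926: 31 days (October has 31).
Nov 5, 1926 → Dec 5, 1926: 30 days (November has 30).
Dec 5, 1926 → Jan 5, 1927: 31 days (December has 31).
Jan 5, 1927 → Feb 5, 1927: 31 days (January has 31).
Feb 5, 1927 → Feb 18, 1927: 13 days.
Total: 7989 days.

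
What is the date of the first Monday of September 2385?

September 2, 2385

September 1, 2385 is a Sunday.
The first Monday is therefore September 2 (1 days later).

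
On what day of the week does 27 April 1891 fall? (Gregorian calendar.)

Doomsday rule: the anchor day for the 1800s is Friday. For year 91: 91÷12 = 7 r 7, and 7÷4 = 1, so 7+7+1 = 15.
Friday + 15 ≡ Saturday — that's 1891's doomsday.
In April the doomsday date is Apr 4.
Apr 27 is 23 days after Apr 4; 23 mod 7 = 2, so Saturday + 2 = Monday.

Monday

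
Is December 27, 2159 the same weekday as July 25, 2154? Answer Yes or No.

From Jul 25, 2154 to Dec 27, 2159 is 1981 days.
1981 mod 7 = 0, so they are the same weekday.
(Jul 25, 2154 is a Thursday; Dec 27, 2159 is a Thursday.)

Yes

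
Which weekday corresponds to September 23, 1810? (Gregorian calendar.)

Doomsday rule: the anchor day for the 1800s is Friday. For year 10: 10÷12 = 0 r 10, and 10÷4 = 2, so 0+10+2 = 12.
Friday + 12 ≡ Wednesday — that's 1810's doomsday.
In September the doomsday date is Sep 5.
Sep 23 is 18 days after Sep 5; 18 mod 7 = 4, so Wednesday + 4 = Sunday.

Sunday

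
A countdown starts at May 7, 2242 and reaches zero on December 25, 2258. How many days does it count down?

6076

May 7, 2242 → May 7, 2243: 365 days.
May 7, 2243 → May 7, 2244: 366 days (Feb 29, 2244 is in that span).
May 7, 2244 → May 7, 2245: 365 days.
May 7, 2245 → May 7, 2246: 365 days.
May 7, 2246 → May 7, 2247: 365 days.
May 7, 2247 → May 7, 2248: 366 days (Feb 29, 2248 is in that span).
May 7, 2248 → May 7, 2249: 365 days.
May 7, 2249 → May 7, 2250: 365 days.
May 7, 2250 → May 7, 2251: 365 days.
May 7, 2251 → May 7, 2252: 366 days (Feb 29, 2252 is in that span).
May 7, 2252 → May 7, 2253: 365 days.
May 7, 2253 → May 7, 2254: 365 days.
May 7, 2254 → May 7, 2255: 365 days.
May 7, 2255 → May 7, 2256: 366 days (Feb 29, 2256 is in that span).
May 7, 2256 → May 7, 2257: 365 days.
May 7, 2257 → May 7, 2258: 365 days.
May 7, 2258 → Jun 7, 2258: 31 days (May has 31).
Jun 7, 2258 → Jul 7, 2258: 30 days (June has 30).
Jul 7, 2258 → Aug 7, 2258: 31 days (July has 31).
Aug 7, 2258 → Sep 7, 2258: 31 days (August has 31).
Sep 7, 2258 → Oct 7, 2258: 30 days (September has 30).
Oct 7, 2258 → Nov 7, 2258: 31 days (October has 31).
Nov 7, 2258 → Dec 7, 2258: 30 days (November has 30).
Dec 7, 2258 → Dec 25, 2258: 18 days.
Total: 6076 days.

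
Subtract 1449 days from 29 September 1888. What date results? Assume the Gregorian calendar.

−366 (one year; includes Feb 29, 1888) → Sep 29, 1887 (1083 left).
−365 (one year) → Sep 29, 1886 (718 left).
−365 (one year) → Sep 29, 1885 (353 left).
−29 → Aug 31, 1885 (end of Aug, 31 days; 324 left).
−31 → Jul 31, 1885 (end of Jul, 31 days; 293 left).
−31 → Jun 30, 1885 (end of Jun, 30 days; 262 left).
−30 → May 31, 1885 (end of May, 31 days; 232 left).
−31 → Apr 30, 1885 (end of Apr, 30 days; 201 left).
−30 → Mar 31, 1885 (end of Mar, 31 days; 171 left).
−31 → Feb 28, 1885 (end of Feb, 28 days; 140 left).
−28 → Jan 31, 1885 (end of Jan, 31 days; 112 left).
−31 → Dec 31, 1884 (end of Dec, 31 days; 81 left).
−31 → Nov 30, 1884 (end of Nov, 30 days; 50 left).
−30 → Oct 31, 1884 (end of Oct, 31 days; 20 left).
−20 → Oct 11, 1884.

October 11, 1884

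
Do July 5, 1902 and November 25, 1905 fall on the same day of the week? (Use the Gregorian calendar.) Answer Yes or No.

From Jul 5, 1902 to Nov 25, 1905 is 1239 days.
1239 mod 7 = 0, so they are the same weekday.
(Jul 5, 1902 is a Saturday; Nov 25, 1905 is a Saturday.)

Yes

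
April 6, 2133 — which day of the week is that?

January 1, 2133 is a Thursday.
Jan 1, 2133 → Feb 1, 2133: 31 days (January has 31).
Feb 1, 2133 → Mar 1, 2133: 28 days (February has 28).
Mar 1, 2133 → Apr 1, 2133: 31 days (March has 31).
Apr 1, 2133 → Apr 6, 2133: 5 days.
Total: 95 days.
95 mod 7 = 4, so Thursday + 4 = Monday.

Monday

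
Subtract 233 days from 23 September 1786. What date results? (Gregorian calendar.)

February 2, 1786

−23 → Aug 31, 1786 (end of Aug, 31 days; 210 left).
−31 → Jul 31, 1786 (end of Jul, 31 days; 179 left).
−31 → Jun 30, 1786 (end of Jun, 30 days; 148 left).
−30 → May 31, 1786 (end of May, 31 days; 118 left).
−31 → Apr 30, 1786 (end of Apr, 30 days; 87 left).
−30 → Mar 31, 1786 (end of Mar, 31 days; 57 left).
−31 → Feb 28, 1786 (end of Feb, 28 days; 26 left).
−26 → Feb 2, 1786.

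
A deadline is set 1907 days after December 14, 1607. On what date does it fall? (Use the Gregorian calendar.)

March 4, 1613

+366 (one year; includes Feb 29, 1608) → Dec 14, 1608 (1541 left).
+365 (one year) → Dec 14, 1609 (1176 left).
+365 (one year) → Dec 14, 1610 (811 left).
+365 (one year) → Dec 14, 1611 (446 left).
+366 (one year; includes Feb 29, 1612) → Dec 14, 1612 (80 left).
Dec has 31 days: +18 → Jan 1, 1613 (62 left).
Jan has 31 days: +31 → Feb 1, 1613 (31 left).
Feb has 28 days: +28 → Mar 1, 1613 (3 left).
+3 → Mar 4, 1613.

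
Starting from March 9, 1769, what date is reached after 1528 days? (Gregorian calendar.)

+365 (one year) → Mar 9, 1770 (1163 left).
+365 (one year) → Mar 9, 1771 (798 left).
+366 (one year; includes Feb 29, 1772) → Mar 9, 1772 (432 left).
+365 (one year) → Mar 9, 1773 (67 left).
Mar has 31 days: +23 → Apr 1, 1773 (44 left).
Apr has 30 days: +30 → May 1, 1773 (14 left).
+14 → May 15, 1773.

May 15, 1773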